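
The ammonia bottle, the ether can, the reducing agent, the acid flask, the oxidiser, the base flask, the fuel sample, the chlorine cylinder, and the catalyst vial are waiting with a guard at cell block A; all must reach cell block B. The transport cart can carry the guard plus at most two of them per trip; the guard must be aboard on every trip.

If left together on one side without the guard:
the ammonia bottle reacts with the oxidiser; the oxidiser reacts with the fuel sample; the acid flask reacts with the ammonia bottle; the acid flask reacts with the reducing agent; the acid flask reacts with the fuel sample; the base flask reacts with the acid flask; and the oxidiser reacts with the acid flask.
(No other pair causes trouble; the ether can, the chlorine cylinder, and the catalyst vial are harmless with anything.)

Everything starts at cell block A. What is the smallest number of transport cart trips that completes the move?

Counting alone: the guard can take at most 2 across per trip to cell block B, so moving all 9 needs at least 5 loaded trips out, with a return between consecutive ones — at least 9 crossings.
The safety rule pushes this higher. Following every safe sequence of crossings, the most of the 9 that can be at cell block B as the transport cart arrives there on crossings 9, 11, 13 is 6, 7, 8 respectively — never all 9.
So no plan with fewer than 15 crossings exists, and this one achieves 15:
1. Guard goes to cell block B with the acid flask and the oxidiser.  [cell block A: the ammonia bottle, the base flask, the catalyst vial, the chlorine cylinder, the ether can, the fuel sample, the reducing agent | cell block B: the acid flask, the oxidiser]
2. Guard goes back to cell block A with the acid flask.  [cell block A: the acid flask, the ammonia bottle, the base flask, the catalyst vial, the chlorine cylinder, the ether can, the fuel sample, the reducing agent | cell block B: the oxidiser]
3. Guard goes to cell block B with the acid flask and the ether can.  [cell block A: the ammonia bottle, the base flask, the catalyst vial, the chlorine cylinder, the fuel sample, the reducing agent | cell block B: the acid flask, the ether can, the oxidiser]
4. Guard goes back to cell block A with the acid flask.  [cell block A: the acid flask, the ammonia bottle, the base flask, the catalyst vial, the chlorine cylinder, the fuel sample, the reducing agent | cell block B: the ether can, the oxidiser]
5. Guard goes to cell block B with the acid flask and the reducing agent.  [cell block A: the ammonia bottle, the base flask, the catalyst vial, the chlorine cylinder, the fuel sample | cell block B: the acid flask, the ether can, the oxidiser, the reducing agent]
6. Guard goes back to cell block A with the acid flask.  [cell block A: the acid flask, the ammonia bottle, the base flask, the catalyst vial, the chlorine cylinder, the fuel sample | cell block B: the ether can, the oxidiser, the reducing agent]
7. Guard goes to cell block B with the acid flask and the base flask.  [cell block A: the ammonia bottle, the catalyst vial, the chlorine cylinder, the fuel sample | cell block B: the acid flask, the base flask, the ether can, the oxidiser, the reducing agent]
8. Guard goes back to cell block A with the acid flask.  [cell block A: the acid flask, the ammonia bottle, the catalyst vial, the chlorine cylinder, the fuel sample | cell block B: the base flask, the ether can, the oxidiser, the reducing agent]
9. Guard goes to cell block B with the ammonia bottle and the fuel sample.  [cell block A: the acid flask, the catalyst vial, the chlorine cylinder | cell block B: the ammonia bottle, the base flask, the ether can, the fuel sample, the oxidiser, the reducing agent]
10. Guard goes back to cell block A with the oxidiser.  [cell block A: the acid flask, the catalyst vial, the chlorine cylinder, the oxidiser | cell block B: the ammonia bottle, the base flask, the ether can, the fuel sample, the reducing agent]
11. Guard goes to cell block B with the acid flask and the chlorine cylinder.  [cell block A: the catalyst vial, the oxidiser | cell block B: the acid flask, the ammonia bottle, the base flask, the chlorine cylinder, the ether can, the fuel sample, the reducing agent]
12. Guard goes back to cell block A with the acid flask.  [cell block A: the acid flask, the catalyst vial, the oxidiser | cell block B: the ammonia bottle, the base flask, the chlorine cylinder, the ether can, the fuel sample, the reducing agent]
13. Guard goes to cell block B with the acid flask and the catalyst vial.  [cell block A: the oxidiser | cell block B: the acid flask, the ammonia bottle, the base flask, the catalyst vial, the chlorine cylinder, the ether can, the fuel sample, the reducing agent]
14. Guard goes back to cell block A with the acid flask.  [cell block A: the acid flask, the oxidiser | cell block B: the ammonia bottle, the base flask, the catalyst vial, the chlorine cylinder, the ether can, the fuel sample, the reducing agent]
15. Guard goes to cell block B with the acid flask and the oxidiser.  [cell block A: — | cell block B: the acid flask, the ammonia bottle, the base flask, the catalyst vial, the chlorine cylinder, the ether can, the fuel sample, the oxidiser, the reducing agent]

15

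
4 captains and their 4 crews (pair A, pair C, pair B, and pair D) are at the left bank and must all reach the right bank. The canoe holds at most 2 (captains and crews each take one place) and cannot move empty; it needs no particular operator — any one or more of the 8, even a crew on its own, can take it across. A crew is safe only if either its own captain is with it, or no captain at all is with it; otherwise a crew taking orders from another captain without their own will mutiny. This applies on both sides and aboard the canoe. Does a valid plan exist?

Following every safe sequence of crossings from the start, the most of the 8 that can be at the right bank as the canoe arrives there on crossings 1, 3, 5 is 2, 3, 4 respectively; the best ever achieved is 4 of 8.
From crossing 7 on, no configuration arises that was not already reachable earlier: only 44 distinct safe configurations (who is on which side, and where the canoe is) can ever be reached, none of them has everyone across, and every continuation just revisits them. So no valid plan exists.

No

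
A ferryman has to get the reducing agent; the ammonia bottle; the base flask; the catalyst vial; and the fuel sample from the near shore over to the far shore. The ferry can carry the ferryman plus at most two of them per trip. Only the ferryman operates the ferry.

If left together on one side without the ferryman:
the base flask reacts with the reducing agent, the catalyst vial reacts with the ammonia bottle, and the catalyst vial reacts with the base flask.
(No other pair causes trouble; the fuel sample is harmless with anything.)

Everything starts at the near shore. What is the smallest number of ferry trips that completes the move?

Counting alone: the ferryman can take at most 2 across per trip to the far shore, so moving all 5 needs at least 3 loaded trips out, with a return between consecutive ones — at least 5 crossings.
The plan below uses exactly 5 crossings, so it is optimal:
1. Ferryman goes to the far shore with the catalyst vial and the reducing agent.
2. Ferryman goes back to the near shore alone.
3. Ferryman goes to the far shore with the fuel sample.
4. Ferryman goes back to the near shore alone.
5. Ferryman goes to the far shore with the ammonia bottle and the base flask.

5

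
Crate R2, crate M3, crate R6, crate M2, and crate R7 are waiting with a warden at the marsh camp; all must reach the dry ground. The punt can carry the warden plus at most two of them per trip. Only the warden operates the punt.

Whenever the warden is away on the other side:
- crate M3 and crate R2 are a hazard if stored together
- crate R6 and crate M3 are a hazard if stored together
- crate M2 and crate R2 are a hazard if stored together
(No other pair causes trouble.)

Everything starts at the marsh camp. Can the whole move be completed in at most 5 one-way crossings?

Yes — this plan uses 5 crossings (≤ 5):
1. Warden goes to the dry ground with crate M3 and crate R2.  [the marsh camp: crate M2, crate R6, crate R7 | the dry ground: crate M3, crate R2]
2. Warden goes back to the marsh camp with crate R2.  [the marsh camp: crate M2, crate R2, crate R6, crate R7 | the dry ground: crate M3]
3. Warden goes to the dry ground with crate M2 and crate R7.  [the marsh camp: crate R2, crate R6 | the dry ground: crate M2, crate M3, crate R7]
4. Warden goes back to the marsh camp alone.  [the marsh camp: crate R2, crate R6 | the dry ground: crate M2, crate M3, crate R7]
5. Warden goes to the dry ground with crate R2 and crate R6.  [the marsh camp: — | the dry ground: crate M2, crate M3, crate R2, crate R6, crate R7]

Yes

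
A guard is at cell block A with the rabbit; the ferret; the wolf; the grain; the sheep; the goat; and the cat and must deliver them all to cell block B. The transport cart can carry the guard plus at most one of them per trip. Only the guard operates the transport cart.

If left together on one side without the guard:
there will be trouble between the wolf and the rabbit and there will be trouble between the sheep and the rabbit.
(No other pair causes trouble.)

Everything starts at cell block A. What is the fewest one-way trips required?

15

Counting alone: the guard can take at most 1 across per trip to cell block B, so moving all 7 needs at least 7 loaded trips out, with a return between consecutive ones — at least 13 crossings.
The safety rule pushes this higher. Following every safe sequence of crossings, the most of the 7 that can be at cell block B as the transport cart arrives there on crossing 13 is 6 — never all 7.
So no plan with fewer than 15 crossings exists, and this one achieves 15:
1. Guard goes to cell block B with the rabbit.  [cell block A: the cat, the ferret, the goat, the grain, the sheep, the wolf | cell block B: the rabbit]
2. Guard goes back to cell block A alone.  [cell block A: the cat, the ferret, the goat, the grain, the sheep, the wolf | cell block B: the rabbit]
3. Guard goes to cell block B with the ferret.  [cell block A: the cat, the goat, the grain, the sheep, the wolf | cell block B: the ferret, the rabbit]
4. Guard goes back to cell block A alone.  [cell block A: the cat, the goat, the grain, the sheep, the wolf | cell block B: the ferret, the rabbit]
5. Guard goes to cell block B with the wolf.  [cell block A: the cat, the goat, the grain, the sheep | cell block B: the ferret, the rabbit, the wolf]
6. Guard goes back to cell block A with the rabbit.  [cell block A: the cat, the goat, the grain, the rabbit, the sheep | cell block B: the ferret, the wolf]
7. Guard goes to cell block B with the sheep.  [cell block A: the cat, the goat, the grain, the rabbit | cell block B: the ferret, the sheep, the wolf]
8. Guard goes back to cell block A alone.  [cell block A: the cat, the goat, the grain, the rabbit | cell block B: the ferret, the sheep, the wolf]
9. Guard goes to cell block B with the grain.  [cell block A: the cat, the goat, the rabbit | cell block B: the ferret, the grain, the sheep, the wolf]
10. Guard goes back to cell block A alone.  [cell block A: the cat, the goat, the rabbit | cell block B: the ferret, the grain, the sheep, the wolf]
11. Guard goes to cell block B with the goat.  [cell block A: the cat, the rabbit | cell block B: the ferret, the goat, the grain, the sheep, the wolf]
12. Guard goes back to cell block A alone.  [cell block A: the cat, the rabbit | cell block B: the ferret, the goat, the grain, the sheep, the wolf]
13. Guard goes to cell block B with the cat.  [cell block A: the rabbit | cell block B: the cat, the ferret, the goat, the grain, the sheep, the wolf]
14. Guard goes back to cell block A alone.  [cell block A: the rabbit | cell block B: the cat, the ferret, the goat, the grain, the sheep, the wolf]
15. Guard goes to cell block B with the rabbit.  [cell block A: — | cell block B: the cat, the ferret, the goat, the grain, the rabbit, the sheep, the wolf]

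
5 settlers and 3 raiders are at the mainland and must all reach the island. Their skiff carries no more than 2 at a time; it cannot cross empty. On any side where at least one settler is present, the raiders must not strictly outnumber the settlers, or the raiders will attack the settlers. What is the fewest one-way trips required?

Counting alone: each trip to the island takes at most 2 across and each return brings at least 1 back, so after t trips out (and t−1 returns) at most 2t − (t−1) of the 8 are across; that first reaches 8 at t = 7, so at least 13 crossings are needed.
The plan below uses exactly 13 crossings, so it is optimal:
1. 2 raiders → the island.  (the mainland: 5S 1R; the island: 0S 2R)
2. 1 raider ← the mainland.  (the mainland: 5S 2R; the island: 0S 1R)
3. 2 raiders → the island.  (the mainland: 5S 0R; the island: 0S 3R)
4. 1 raider ← the mainland.  (the mainland: 5S 1R; the island: 0S 2R)
5. 2 settlers → the island.  (the mainland: 3S 1R; the island: 2S 2R)
6. 1 raider ← the mainland.  (the mainland: 3S 2R; the island: 2S 1R)
7. 1 settler and 1 raider → the island.  (the mainland: 2S 1R; the island: 3S 2R)
8. 1 raider ← the mainland.  (the mainland: 2S 2R; the island: 3S 1R)
9. 2 raiders → the island.  (the mainland: 2S 0R; the island: 3S 3R)
10. 1 raider ← the mainland.  (the mainland: 2S 1R; the island: 3S 2R)
11. 1 settler and 1 raider → the island.  (the mainland: 1S 0R; the island: 4S 3R)
12. 1 raider ← the mainland.  (the mainland: 1S 1R; the island: 4S 2R)
13. 1 settler and 1 raider → the island.  (the mainland: 0S 0R; the island: 5S 3R)

13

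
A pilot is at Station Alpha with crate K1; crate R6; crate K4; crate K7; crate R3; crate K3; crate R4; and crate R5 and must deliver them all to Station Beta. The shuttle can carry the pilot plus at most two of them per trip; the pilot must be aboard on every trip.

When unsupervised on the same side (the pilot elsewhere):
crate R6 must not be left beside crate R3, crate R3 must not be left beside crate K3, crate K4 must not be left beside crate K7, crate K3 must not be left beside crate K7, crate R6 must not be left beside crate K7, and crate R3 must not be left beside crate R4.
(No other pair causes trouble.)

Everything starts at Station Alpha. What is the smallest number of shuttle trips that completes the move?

Counting alone: the pilot can take at most 2 across per trip to Station Beta, so moving all 8 needs at least 4 loaded trips out, with a return between consecutive ones — at least 7 crossings.
The safety rule pushes this higher. Following every safe sequence of crossings, the most of the 8 that can be at Station Beta as the shuttle arrives there on crossing 7 is 6 — never all 8.
So no plan with fewer than 9 crossings exists, and this one achieves 9:
1. Pilot goes to Station Beta with crate K7 and crate R3.
2. Pilot goes back to Station Alpha alone.
3. Pilot goes to Station Beta with crate K1 and crate K4.
4. Pilot goes back to Station Alpha with crate K7.
5. Pilot goes to Station Beta with crate K3 and crate R6.
6. Pilot goes back to Station Alpha with crate R3.
7. Pilot goes to Station Beta with crate R4 and crate R5.
8. Pilot goes back to Station Alpha alone.
9. Pilot goes to Station Beta with crate K7 and crate R3.

9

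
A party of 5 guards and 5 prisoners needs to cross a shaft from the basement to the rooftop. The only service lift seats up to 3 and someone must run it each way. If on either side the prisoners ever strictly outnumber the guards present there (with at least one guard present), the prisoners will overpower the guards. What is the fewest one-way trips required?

Counting alone: each trip to the rooftop takes at most 3 across and each return brings at least 1 back, so after t trips out (and t−1 returns) at most 3t − (t−1) of the 10 are across; that first reaches 10 at t = 5, so at least 9 crossings are needed.
The safety rule pushes this higher. Following every safe sequence of crossings, the most of the 10 that can be at the rooftop as the service lift arrives there on crossing 9 is 9 — never all 10.
So no plan with fewer than 11 crossings exists, and this one achieves 11:
1. 2 prisoners → the rooftop.  (the basement: 5G 3P; the rooftop: 0G 2P)
2. 1 prisoner ← the basement.  (the basement: 5G 4P; the rooftop: 0G 1P)
3. 3 prisoners → the rooftop.  (the basement: 5G 1P; the rooftop: 0G 4P)
4. 1 prisoner ← the basement.  (the basement: 5G 2P; the rooftop: 0G 3P)
5. 3 guards → the rooftop.  (the basement: 2G 2P; the rooftop: 3G 3P)
6. 1 guard and 1 prisoner ← the basement.  (the basement: 3G 3P; the rooftop: 2G 2P)
7. 3 guards → the rooftop.  (the basement: 0G 3P; the rooftop: 5G 2P)
8. 1 prisoner ← the basement.  (the basement: 0G 4P; the rooftop: 5G 1P)
9. 2 prisoners → the rooftop.  (the basement: 0G 2P; the rooftop: 5G 3P)
10. 1 prisoner ← the basement.  (the basement: 0G 3P; the rooftop: 5G 2P)
11. 3 prisoners → the rooftop.  (the basement: 0G 0P; the rooftop: 5G 5P)

11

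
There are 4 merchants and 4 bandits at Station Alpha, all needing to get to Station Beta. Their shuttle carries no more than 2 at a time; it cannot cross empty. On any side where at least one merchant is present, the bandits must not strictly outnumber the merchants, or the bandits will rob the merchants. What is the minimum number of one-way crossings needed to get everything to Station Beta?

impossible

Following every safe sequence of crossings from the start, the most of the 8 that can be at Station Beta as the shuttle arrives there on crossings 1, 3, 5 is 2, 3, 4 respectively; the best ever achieved is 4 of 8.
From crossing 7 on, no configuration arises that was not already reachable earlier: only 11 distinct safe configurations (who is on which side, and where the shuttle is) can ever be reached, none of them has everyone across, and every continuation just revisits them. They are: 0 merchants + 0 bandits across (shuttle back at the start); 0 merchants + 1 bandit across (shuttle there); 0 merchants + 1 bandit across (shuttle back at the start); 0 merchants + 2 bandits across (shuttle there); 0 merchants + 2 bandits across (shuttle back at the start); 0 merchants + 3 bandits across (shuttle there); 0 merchants + 3 bandits across (shuttle back at the start); 0 merchants + 4 bandits across (shuttle there); 1 merchant + 1 bandit across (shuttle there); 1 merchant + 1 bandit across (shuttle back at the start); 2 merchants + 2 bandits across (shuttle there). So no valid plan exists.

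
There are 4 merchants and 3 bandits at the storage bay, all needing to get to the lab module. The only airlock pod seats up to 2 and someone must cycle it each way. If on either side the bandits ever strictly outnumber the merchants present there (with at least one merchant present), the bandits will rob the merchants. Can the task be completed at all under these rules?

Yes

1. 2 bandits → the lab module.  (the storage bay: 4M 1B; the lab module: 0M 2B)
2. 1 bandit ← the storage bay.  (the storage bay: 4M 2B; the lab module: 0M 1B)
3. 2 bandits → the lab module.  (the storage bay: 4M 0B; the lab module: 0M 3B)
4. 1 bandit ← the storage bay.  (the storage bay: 4M 1B; the lab module: 0M 2B)
5. 2 merchants → the lab module.  (the storage bay: 2M 1B; the lab module: 2M 2B)
6. 1 bandit ← the storage bay.  (the storage bay: 2M 2B; the lab module: 2M 1B)
7. 1 merchant and 1 bandit → the lab module.  (the storage bay: 1M 1B; the lab module: 3M 2B)
8. 1 merchant ← the storage bay.  (the storage bay: 2M 1B; the lab module: 2M 2B)
9. 1 merchant and 1 bandit → the lab module.  (the storage bay: 1M 0B; the lab module: 3M 3B)
10. 1 bandit ← the storage bay.  (the storage bay: 1M 1B; the lab module: 3M 2B)
11. 1 merchant and 1 bandit → the lab module.  (the storage bay: 0M 0B; the lab module: 4M 3B)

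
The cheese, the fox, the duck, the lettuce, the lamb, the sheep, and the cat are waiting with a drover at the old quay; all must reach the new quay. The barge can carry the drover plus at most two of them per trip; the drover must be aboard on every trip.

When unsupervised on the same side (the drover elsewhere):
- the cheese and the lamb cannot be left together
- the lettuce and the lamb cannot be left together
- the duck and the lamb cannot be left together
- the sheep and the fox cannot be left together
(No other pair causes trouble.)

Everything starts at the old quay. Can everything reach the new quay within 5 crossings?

No

Counting alone: the drover can take at most 2 across per trip to the new quay, so moving all 7 needs at least 4 loaded trips out, with a return between consecutive ones — at least 7 crossings.
Since 5 < 7, 5 crossings cannot be enough. (The shortest complete plan in fact takes 7:)
1. Drover goes to the new quay with the fox and the lamb.  [the old quay: the cat, the cheese, the duck, the lettuce, the sheep | the new quay: the fox, the lamb]
2. Drover goes back to the old quay alone.  [the old quay: the cat, the cheese, the duck, the lettuce, the sheep | the new quay: the fox, the lamb]
3. Drover goes to the new quay with the cheese and the duck.  [the old quay: the cat, the lettuce, the sheep | the new quay: the cheese, the duck, the fox, the lamb]
4. Drover goes back to the old quay with the lamb.  [the old quay: the cat, the lamb, the lettuce, the sheep | the new quay: the cheese, the duck, the fox]
5. Drover goes to the new quay with the cat and the lettuce.  [the old quay: the lamb, the sheep | the new quay: the cat, the cheese, the duck, the fox, the lettuce]
6. Drover goes back to the old quay alone.  [the old quay: the lamb, the sheep | the new quay: the cat, the cheese, the duck, the fox, the lettuce]
7. Drover goes to the new quay with the lamb and the sheep.  [the old quay: — | the new quay: the cat, the cheese, the duck, the fox, the lamb, the lettuce, the sheep]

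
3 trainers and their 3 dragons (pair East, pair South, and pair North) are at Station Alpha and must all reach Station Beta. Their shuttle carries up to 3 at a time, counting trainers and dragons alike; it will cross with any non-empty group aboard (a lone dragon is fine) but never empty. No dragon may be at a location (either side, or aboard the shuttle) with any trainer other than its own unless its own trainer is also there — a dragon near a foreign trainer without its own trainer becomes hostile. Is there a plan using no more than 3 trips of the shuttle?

No

Counting alone: each trip to Station Beta takes at most 3 across and each return brings at least 1 back, so after t trips out (and t−1 returns) at most 3t − (t−1) of the 6 are across; that first reaches 6 at t = 3, so at least 5 crossings are needed.
Since 3 < 5, 3 crossings cannot be enough. (The shortest complete plan in fact takes 5:)
1. dragon East and trainer East cross → Station Beta.
2. trainer East crosses ← Station Alpha.
3. trainer East, trainer North, and trainer South cross → Station Beta.
4. dragon East crosses ← Station Alpha.
5. dragon East, dragon North, and dragon South cross → Station Beta.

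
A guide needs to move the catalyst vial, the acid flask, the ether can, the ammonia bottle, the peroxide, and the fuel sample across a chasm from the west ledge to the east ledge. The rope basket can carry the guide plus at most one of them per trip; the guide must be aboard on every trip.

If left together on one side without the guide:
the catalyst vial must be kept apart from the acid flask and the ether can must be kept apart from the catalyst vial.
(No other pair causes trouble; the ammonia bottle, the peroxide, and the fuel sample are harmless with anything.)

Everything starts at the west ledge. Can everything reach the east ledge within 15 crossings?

Yes — this plan uses 13 crossings (≤ 15):
1. Guide goes to the east ledge with the catalyst vial.
2. Guide goes back to the west ledge alone.
3. Guide goes to the east ledge with the acid flask.
4. Guide goes back to the west ledge with the catalyst vial.
5. Guide goes to the east ledge with the ether can.
6. Guide goes back to the west ledge alone.
7. Guide goes to the east ledge with the ammonia bottle.
8. Guide goes back to the west ledge alone.
9. Guide goes to the east ledge with the peroxide.
10. Guide goes back to the west ledge alone.
11. Guide goes to the east ledge with the fuel sample.
12. Guide goes back to the west ledge alone.
13. Guide goes to the east ledge with the catalyst vial.

Yes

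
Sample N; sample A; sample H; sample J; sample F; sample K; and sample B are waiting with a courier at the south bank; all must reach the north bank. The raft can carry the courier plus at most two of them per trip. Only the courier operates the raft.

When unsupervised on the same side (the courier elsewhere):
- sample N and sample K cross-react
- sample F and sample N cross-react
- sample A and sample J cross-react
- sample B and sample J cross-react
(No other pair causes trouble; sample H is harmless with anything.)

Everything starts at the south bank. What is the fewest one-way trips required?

9

Counting alone: the courier can take at most 2 across per trip to the north bank, so moving all 7 needs at least 4 loaded trips out, with a return between consecutive ones — at least 7 crossings.
The safety rule pushes this higher. Following every safe sequence of crossings, the most of the 7 that can be at the north bank as the raft arrives there on crossing 7 is 6 — never all 7.
So no plan with fewer than 9 crossings exists, and this one achieves 9:
1. Courier goes to the north bank with sample J and sample N.  [the south bank: sample A, sample B, sample F, sample H, sample K | the north bank: sample J, sample N]
2. Courier goes back to the south bank alone.  [the south bank: sample A, sample B, sample F, sample H, sample K | the north bank: sample J, sample N]
3. Courier goes to the north bank with sample A.  [the south bank: sample B, sample F, sample H, sample K | the north bank: sample A, sample J, sample N]
4. Courier goes back to the south bank with sample J.  [the south bank: sample B, sample F, sample H, sample J, sample K | the north bank: sample A, sample N]
5. Courier goes to the north bank with sample B and sample H.  [the south bank: sample F, sample J, sample K | the north bank: sample A, sample B, sample H, sample N]
6. Courier goes back to the south bank alone.  [the south bank: sample F, sample J, sample K | the north bank: sample A, sample B, sample H, sample N]
7. Courier goes to the north bank with sample F and sample K.  [the south bank: sample J | the north bank: sample A, sample B, sample F, sample H, sample K, sample N]
8. Courier goes back to the south bank with sample N.  [the south bank: sample J, sample N | the north bank: sample A, sample B, sample F, sample H, sample K]
9. Courier goes to the north bank with sample J and sample N.  [the south bank: — | the north bank: sample A, sample B, sample F, sample H, sample J, sample K, sample N]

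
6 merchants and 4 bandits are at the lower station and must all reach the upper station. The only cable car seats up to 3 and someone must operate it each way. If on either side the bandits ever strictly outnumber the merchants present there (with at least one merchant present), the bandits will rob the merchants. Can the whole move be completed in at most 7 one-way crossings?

Counting alone: each trip to the upper station takes at most 3 across and each return brings at least 1 back, so after t trips out (and t−1 returns) at most 3t − (t−1) of the 10 are across; that first reaches 10 at t = 5, so at least 9 crossings are needed.
Since 7 < 9, 7 crossings cannot be enough. (The shortest complete plan in fact takes 9:)
1. 2 bandits → the upper station.  (the lower station: 6M 2B; the upper station: 0M 2B)
2. 1 bandit ← the lower station.  (the lower station: 6M 3B; the upper station: 0M 1B)
3. 3 bandits → the upper station.  (the lower station: 6M 0B; the upper station: 0M 4B)
4. 1 bandit ← the lower station.  (the lower station: 6M 1B; the upper station: 0M 3B)
5. 3 merchants → the upper station.  (the lower station: 3M 1B; the upper station: 3M 3B)
6. 1 bandit ← the lower station.  (the lower station: 3M 2B; the upper station: 3M 2B)
7. 1 merchant and 2 bandits → the upper station.  (the lower station: 2M 0B; the upper station: 4M 4B)
8. 1 bandit ← the lower station.  (the lower station: 2M 1B; the upper station: 4M 3B)
9. 2 merchants and 1 bandit → the upper station.  (the lower station: 0M 0B; the upper station: 6M 4B)

No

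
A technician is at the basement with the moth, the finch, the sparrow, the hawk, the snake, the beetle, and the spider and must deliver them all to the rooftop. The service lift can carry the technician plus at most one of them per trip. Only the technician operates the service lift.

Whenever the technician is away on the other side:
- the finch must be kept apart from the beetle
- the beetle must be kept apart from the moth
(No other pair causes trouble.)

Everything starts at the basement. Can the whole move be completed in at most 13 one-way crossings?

No

Counting alone: the technician can take at most 1 across per trip to the rooftop, so moving all 7 needs at least 7 loaded trips out, with a return between consecutive ones — at least 13 crossings.
The safety rule pushes this higher. Following every safe sequence of crossings, the most of the 7 that can be at the rooftop as the service lift arrives there on crossing 13 is 6 — never all 7.
So the move cannot be finished within 13 crossings. (The shortest complete plan takes 15:)
1. Technician goes to the rooftop with the beetle.
2. Technician goes back to the basement alone.
3. Technician goes to the rooftop with the moth.
4. Technician goes back to the basement with the beetle.
5. Technician goes to the rooftop with the finch.
6. Technician goes back to the basement alone.
7. Technician goes to the rooftop with the sparrow.
8. Technician goes back to the basement alone.
9. Technician goes to the rooftop with the hawk.
10. Technician goes back to the basement alone.
11. Technician goes to the rooftop with the snake.
12. Technician goes back to the basement alone.
13. Technician goes to the rooftop with the spider.
14. Technician goes back to the basement alone.
15. Technician goes to the rooftop with the beetle.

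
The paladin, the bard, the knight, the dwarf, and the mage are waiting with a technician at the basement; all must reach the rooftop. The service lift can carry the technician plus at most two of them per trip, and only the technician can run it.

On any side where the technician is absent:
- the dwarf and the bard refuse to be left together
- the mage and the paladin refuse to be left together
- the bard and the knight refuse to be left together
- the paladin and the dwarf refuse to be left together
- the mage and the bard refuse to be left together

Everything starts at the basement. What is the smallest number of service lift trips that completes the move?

7

Counting alone: the technician can take at most 2 across per trip to the rooftop, so moving all 5 needs at least 3 loaded trips out, with a return between consecutive ones — at least 5 crossings.
The safety rule pushes this higher. Following every safe sequence of crossings, the most of the 5 that can be at the rooftop as the service lift arrives there on crossing 5 is 4 — never all 5.
So no plan with fewer than 7 crossings exists, and this one achieves 7:
1. Technician goes to the rooftop with the bard and the paladin.
2. Technician goes back to the basement alone.
3. Technician goes to the rooftop with the knight.
4. Technician goes back to the basement with the bard.
5. Technician goes to the rooftop with the dwarf and the mage.
6. Technician goes back to the basement with the paladin.
7. Technician goes to the rooftop with the bard and the paladin.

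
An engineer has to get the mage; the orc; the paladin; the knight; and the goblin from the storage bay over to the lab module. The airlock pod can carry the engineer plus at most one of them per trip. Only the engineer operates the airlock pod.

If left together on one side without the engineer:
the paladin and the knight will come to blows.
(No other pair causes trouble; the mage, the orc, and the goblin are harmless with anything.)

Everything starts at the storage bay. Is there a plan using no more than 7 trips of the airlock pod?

Counting alone: the engineer can take at most 1 across per trip to the lab module, so moving all 5 needs at least 5 loaded trips out, with a return between consecutive ones — at least 9 crossings.
Since 7 < 9, 7 crossings cannot be enough. (The shortest complete plan in fact takes 9:)
1. Engineer goes to the lab module with the paladin.  [the storage bay: the goblin, the knight, the mage, the orc | the lab module: the paladin]
2. Engineer goes back to the storage bay alone.  [the storage bay: the goblin, the knight, the mage, the orc | the lab module: the paladin]
3. Engineer goes to the lab module with the mage.  [the storage bay: the goblin, the knight, the orc | the lab module: the mage, the paladin]
4. Engineer goes back to the storage bay alone.  [the storage bay: the goblin, the knight, the orc | the lab module: the mage, the paladin]
5. Engineer goes to the lab module with the orc.  [the storage bay: the goblin, the knight | the lab module: the mage, the orc, the paladin]
6. Engineer goes back to the storage bay alone.  [the storage bay: the goblin, the knight | the lab module: the mage, the orc, the paladin]
7. Engineer goes to the lab module with the goblin.  [the storage bay: the knight | the lab module: the goblin, the mage, the orc, the paladin]
8. Engineer goes back to the storage bay alone.  [the storage bay: the knight | the lab module: the goblin, the mage, the orc, the paladin]
9. Engineer goes to the lab module with the knight.  [the storage bay: — | the lab module: the goblin, the knight, the mage, the orc, the paladin]

No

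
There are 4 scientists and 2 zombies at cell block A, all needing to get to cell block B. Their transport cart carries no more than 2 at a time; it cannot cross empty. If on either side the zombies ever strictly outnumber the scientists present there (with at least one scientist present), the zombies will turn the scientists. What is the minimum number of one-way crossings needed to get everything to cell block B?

9

Counting alone: each trip to cell block B takes at most 2 across and each return brings at least 1 back, so after t trips out (and t−1 returns) at most 2t − (t−1) of the 6 are across; that first reaches 6 at t = 5, so at least 9 crossings are needed.
The plan below uses exactly 9 crossings, so it is optimal:
1. 2 zombies → cell block B.  (cell block A: 4S 0Z; cell block B: 0S 2Z)
2. 1 zombie ← cell block A.  (cell block A: 4S 1Z; cell block B: 0S 1Z)
3. 2 scientists → cell block B.  (cell block A: 2S 1Z; cell block B: 2S 1Z)
4. 1 zombie ← cell block A.  (cell block A: 2S 2Z; cell block B: 2S 0Z)
5. 2 zombies → cell block B.  (cell block A: 2S 0Z; cell block B: 2S 2Z)
6. 1 zombie ← cell block A.  (cell block A: 2S 1Z; cell block B: 2S 1Z)
7. 1 scientist and 1 zombie → cell block B.  (cell block A: 1S 0Z; cell block B: 3S 2Z)
8. 1 zombie ← cell block A.  (cell block A: 1S 1Z; cell block B: 3S 1Z)
9. 1 scientist and 1 zombie → cell block B.  (cell block A: 0S 0Z; cell block B: 4S 2Z)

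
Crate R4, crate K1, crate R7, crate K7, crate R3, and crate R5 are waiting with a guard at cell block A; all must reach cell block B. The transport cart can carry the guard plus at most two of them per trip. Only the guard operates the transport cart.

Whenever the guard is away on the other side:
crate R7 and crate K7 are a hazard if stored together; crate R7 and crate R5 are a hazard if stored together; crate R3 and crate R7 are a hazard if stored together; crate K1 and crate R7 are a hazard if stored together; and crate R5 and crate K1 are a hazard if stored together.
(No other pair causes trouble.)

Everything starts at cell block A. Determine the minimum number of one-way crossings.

9

Counting alone: the guard can take at most 2 across per trip to cell block B, so moving all 6 needs at least 3 loaded trips out, with a return between consecutive ones — at least 5 crossings.
The safety rule pushes this higher. Following every safe sequence of crossings, the most of the 6 that can be at cell block B as the transport cart arrives there on crossings 5, 7 is 4, 5 respectively — never all 6.
So no plan with fewer than 9 crossings exists, and this one achieves 9:
1. Guard goes to cell block B with crate K1 and crate R7.  [cell block A: crate K7, crate R3, crate R4, crate R5 | cell block B: crate K1, crate R7]
2. Guard goes back to cell block A with crate K1.  [cell block A: crate K1, crate K7, crate R3, crate R4, crate R5 | cell block B: crate R7]
3. Guard goes to cell block B with crate K1 and crate R4.  [cell block A: crate K7, crate R3, crate R5 | cell block B: crate K1, crate R4, crate R7]
4. Guard goes back to cell block A with crate K1.  [cell block A: crate K1, crate K7, crate R3, crate R5 | cell block B: crate R4, crate R7]
5. Guard goes to cell block B with crate K1 and crate K7.  [cell block A: crate R3, crate R5 | cell block B: crate K1, crate K7, crate R4, crate R7]
6. Guard goes back to cell block A with crate R7.  [cell block A: crate R3, crate R5, crate R7 | cell block B: crate K1, crate K7, crate R4]
7. Guard goes to cell block B with crate R3 and crate R7.  [cell block A: crate R5 | cell block B: crate K1, crate K7, crate R3, crate R4, crate R7]
8. Guard goes back to cell block A with crate R7.  [cell block A: crate R5, crate R7 | cell block B: crate K1, crate K7, crate R3, crate R4]
9. Guard goes to cell block B with crate R5 and crate R7.  [cell block A: — | cell block B: crate K1, crate K7, crate R3, crate R4, crate R5, crate R7]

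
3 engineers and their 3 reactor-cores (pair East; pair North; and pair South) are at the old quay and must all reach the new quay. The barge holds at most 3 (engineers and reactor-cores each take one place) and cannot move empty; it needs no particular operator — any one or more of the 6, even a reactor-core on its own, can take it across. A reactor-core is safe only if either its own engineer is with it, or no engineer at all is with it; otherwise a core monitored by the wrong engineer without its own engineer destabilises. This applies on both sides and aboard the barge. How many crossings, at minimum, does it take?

Counting alone: each trip to the new quay takes at most 3 across and each return brings at least 1 back, so after t trips out (and t−1 returns) at most 3t − (t−1) of the 6 are across; that first reaches 6 at t = 3, so at least 5 crossings are needed.
The plan below uses exactly 5 crossings, so it is optimal:
1. engineer East and reactor-core East cross → the new quay.
2. engineer East crosses ← the old quay.
3. engineer East, engineer North, and engineer South cross → the new quay.
4. reactor-core East crosses ← the old quay.
5. reactor-core East, reactor-core North, and reactor-core South cross → the new quay.

5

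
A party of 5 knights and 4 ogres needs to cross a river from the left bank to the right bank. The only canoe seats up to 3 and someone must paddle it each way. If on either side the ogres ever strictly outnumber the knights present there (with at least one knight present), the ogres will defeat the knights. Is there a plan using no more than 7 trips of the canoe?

Yes — this plan uses 7 crossings (≤ 7):
1. 3 ogres → the right bank.  (the left bank: 5K 1O; the right bank: 0K 3O)
2. 1 ogre ← the left bank.  (the left bank: 5K 2O; the right bank: 0K 2O)
3. 3 knights → the right bank.  (the left bank: 2K 2O; the right bank: 3K 2O)
4. 1 knight ← the left bank.  (the left bank: 3K 2O; the right bank: 2K 2O)
5. 2 knights and 1 ogre → the right bank.  (the left bank: 1K 1O; the right bank: 4K 3O)
6. 1 knight ← the left bank.  (the left bank: 2K 1O; the right bank: 3K 3O)
7. 2 knights and 1 ogre → the right bank.  (the left bank: 0K 0O; the right bank: 5K 4O)

Yes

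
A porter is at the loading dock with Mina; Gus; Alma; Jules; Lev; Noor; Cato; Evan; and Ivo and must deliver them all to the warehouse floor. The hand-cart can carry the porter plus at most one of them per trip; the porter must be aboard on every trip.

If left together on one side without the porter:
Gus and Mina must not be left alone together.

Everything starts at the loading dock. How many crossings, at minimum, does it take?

Counting alone: the porter can take at most 1 across per trip to the warehouse floor, so moving all 9 needs at least 9 loaded trips out, with a return between consecutive ones — at least 17 crossings.
The plan below uses exactly 17 crossings, so it is optimal:
1. Porter goes to the warehouse floor with Mina.  [the loading dock: Alma, Cato, Evan, Gus, Ivo, Jules, Lev, Noor | the warehouse floor: Mina]
2. Porter goes back to the loading dock alone.  [the loading dock: Alma, Cato, Evan, Gus, Ivo, Jules, Lev, Noor | the warehouse floor: Mina]
3. Porter goes to the warehouse floor with Alma.  [the loading dock: Cato, Evan, Gus, Ivo, Jules, Lev, Noor | the warehouse floor: Alma, Mina]
4. Porter goes back to the loading dock alone.  [the loading dock: Cato, Evan, Gus, Ivo, Jules, Lev, Noor | the warehouse floor: Alma, Mina]
5. Porter goes to the warehouse floor with Jules.  [the loading dock: Cato, Evan, Gus, Ivo, Lev, Noor | the warehouse floor: Alma, Jules, Mina]
6. Porter goes back to the loading dock alone.  [the loading dock: Cato, Evan, Gus, Ivo, Lev, Noor | the warehouse floor: Alma, Jules, Mina]
7. Porter goes to the warehouse floor with Lev.  [the loading dock: Cato, Evan, Gus, Ivo, Noor | the warehouse floor: Alma, Jules, Lev, Mina]
8. Porter goes back to the loading dock alone.  [the loading dock: Cato, Evan, Gus, Ivo, Noor | the warehouse floor: Alma, Jules, Lev, Mina]
9. Porter goes to the warehouse floor with Noor.  [the loading dock: Cato, Evan, Gus, Ivo | the warehouse floor: Alma, Jules, Lev, Mina, Noor]
10. Porter goes back to the loading dock alone.  [the loading dock: Cato, Evan, Gus, Ivo | the warehouse floor: Alma, Jules, Lev, Mina, Noor]
11. Porter goes to the warehouse floor with Cato.  [the loading dock: Evan, Gus, Ivo | the warehouse floor: Alma, Cato, Jules, Lev, Mina, Noor]
12. Porter goes back to the loading dock alone.  [the loading dock: Evan, Gus, Ivo | the warehouse floor: Alma, Cato, Jules, Lev, Mina, Noor]
13. Porter goes to the warehouse floor with Evan.  [the loading dock: Gus, Ivo | the warehouse floor: Alma, Cato, Evan, Jules, Lev, Mina, Noor]
14. Porter goes back to the loading dock alone.  [the loading dock: Gus, Ivo | the warehouse floor: Alma, Cato, Evan, Jules, Lev, Mina, Noor]
15. Porter goes to the warehouse floor with Ivo.  [the loading dock: Gus | the warehouse floor: Alma, Cato, Evan, Ivo, Jules, Lev, Mina, Noor]
16. Porter goes back to the loading dock alone.  [the loading dock: Gus | the warehouse floor: Alma, Cato, Evan, Ivo, Jules, Lev, Mina, Noor]
17. Porter goes to the warehouse floor with Gus.  [the loading dock: — | the warehouse floor: Alma, Cato, Evan, Gus, Ivo, Jules, Lev, Mina, Noor]

17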